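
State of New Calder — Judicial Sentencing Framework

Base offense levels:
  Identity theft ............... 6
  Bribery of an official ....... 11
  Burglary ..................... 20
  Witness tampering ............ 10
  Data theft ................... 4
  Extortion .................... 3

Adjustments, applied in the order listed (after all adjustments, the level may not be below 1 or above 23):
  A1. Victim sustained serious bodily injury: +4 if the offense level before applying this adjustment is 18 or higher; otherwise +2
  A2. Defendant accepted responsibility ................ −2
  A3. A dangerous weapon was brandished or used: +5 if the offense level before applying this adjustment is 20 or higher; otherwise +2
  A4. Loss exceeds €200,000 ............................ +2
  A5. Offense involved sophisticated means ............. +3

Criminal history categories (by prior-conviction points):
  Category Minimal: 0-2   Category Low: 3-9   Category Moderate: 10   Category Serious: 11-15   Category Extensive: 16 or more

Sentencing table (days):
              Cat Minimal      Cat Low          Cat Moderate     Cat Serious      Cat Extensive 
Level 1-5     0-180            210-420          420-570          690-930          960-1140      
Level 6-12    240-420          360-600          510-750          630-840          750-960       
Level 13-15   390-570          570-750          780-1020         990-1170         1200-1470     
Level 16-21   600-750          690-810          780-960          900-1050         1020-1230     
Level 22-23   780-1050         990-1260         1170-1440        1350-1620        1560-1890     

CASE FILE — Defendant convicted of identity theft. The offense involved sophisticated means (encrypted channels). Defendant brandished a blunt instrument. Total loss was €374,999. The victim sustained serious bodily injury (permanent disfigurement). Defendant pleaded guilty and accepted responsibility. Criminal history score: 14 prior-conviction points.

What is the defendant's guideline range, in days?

990-1170 days

Base offense level for identity theft: 6.
A1 applies (level before this adjustment is 6 < 18, so +2): 6 + 2 = 8.
A2 applies: 8 − 2 = 6.
A3 applies (level before this adjustment is 6 < 20, so +2): 6 + 2 = 8.
A4 applies: 8 + 2 = 10.
A5 applies: 10 + 3 = 13.
Final offense level: 13.
Criminal history: 14 prior points → Category Serious (11-15).
Level 13 falls in the 13-15 band.
Grid: Level 13-15 × Category Serious = 990-1170 days.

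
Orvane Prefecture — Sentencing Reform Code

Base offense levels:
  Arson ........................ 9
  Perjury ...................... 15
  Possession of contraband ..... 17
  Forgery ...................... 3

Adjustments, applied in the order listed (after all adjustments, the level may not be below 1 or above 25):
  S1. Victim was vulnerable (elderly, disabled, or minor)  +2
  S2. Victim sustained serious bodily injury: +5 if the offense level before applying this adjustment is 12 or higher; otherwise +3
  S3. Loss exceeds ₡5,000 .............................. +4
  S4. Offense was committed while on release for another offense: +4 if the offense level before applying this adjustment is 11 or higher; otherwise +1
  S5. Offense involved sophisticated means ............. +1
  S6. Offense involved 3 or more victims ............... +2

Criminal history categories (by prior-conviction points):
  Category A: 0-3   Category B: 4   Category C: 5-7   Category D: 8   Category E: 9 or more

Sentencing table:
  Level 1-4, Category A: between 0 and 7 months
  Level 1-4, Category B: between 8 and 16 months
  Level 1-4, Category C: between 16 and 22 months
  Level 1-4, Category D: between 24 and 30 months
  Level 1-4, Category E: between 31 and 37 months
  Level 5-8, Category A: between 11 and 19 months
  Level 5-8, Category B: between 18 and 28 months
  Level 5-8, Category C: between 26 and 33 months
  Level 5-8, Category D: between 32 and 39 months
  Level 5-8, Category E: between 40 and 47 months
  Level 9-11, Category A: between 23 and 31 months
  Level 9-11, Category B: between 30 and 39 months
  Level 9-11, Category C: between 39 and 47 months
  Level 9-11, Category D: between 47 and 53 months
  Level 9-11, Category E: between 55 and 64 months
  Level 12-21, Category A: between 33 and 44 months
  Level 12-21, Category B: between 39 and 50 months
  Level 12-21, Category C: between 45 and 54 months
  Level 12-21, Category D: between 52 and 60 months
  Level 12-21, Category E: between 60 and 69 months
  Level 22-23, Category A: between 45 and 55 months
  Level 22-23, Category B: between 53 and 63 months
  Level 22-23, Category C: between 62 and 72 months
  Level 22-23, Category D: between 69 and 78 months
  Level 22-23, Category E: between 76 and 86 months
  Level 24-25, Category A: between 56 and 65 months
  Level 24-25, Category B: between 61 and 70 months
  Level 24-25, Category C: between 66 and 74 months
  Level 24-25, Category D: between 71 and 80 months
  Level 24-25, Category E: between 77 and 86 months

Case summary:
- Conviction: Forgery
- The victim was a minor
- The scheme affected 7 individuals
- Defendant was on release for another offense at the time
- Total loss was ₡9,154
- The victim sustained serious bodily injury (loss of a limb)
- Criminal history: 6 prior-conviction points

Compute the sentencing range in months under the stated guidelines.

Base offense level for forgery: 3.
S1 applies: 3 + 2 = 5.
S2 applies (level before this adjustment is 5 < 12, so +3): 5 + 3 = 8.
S3 applies: 8 + 4 = 12.
S4 applies (level before this adjustment is 12 ≥ 11, so +4): 12 + 4 = 16.
S6 applies: 16 + 2 = 18.
Final offense level: 18.
Criminal history: 6 prior points → Category C (5-7).
Level 18 falls in the 12-21 band.
Grid: Level 12-21 × Category C = 45-54 months.

45-54 months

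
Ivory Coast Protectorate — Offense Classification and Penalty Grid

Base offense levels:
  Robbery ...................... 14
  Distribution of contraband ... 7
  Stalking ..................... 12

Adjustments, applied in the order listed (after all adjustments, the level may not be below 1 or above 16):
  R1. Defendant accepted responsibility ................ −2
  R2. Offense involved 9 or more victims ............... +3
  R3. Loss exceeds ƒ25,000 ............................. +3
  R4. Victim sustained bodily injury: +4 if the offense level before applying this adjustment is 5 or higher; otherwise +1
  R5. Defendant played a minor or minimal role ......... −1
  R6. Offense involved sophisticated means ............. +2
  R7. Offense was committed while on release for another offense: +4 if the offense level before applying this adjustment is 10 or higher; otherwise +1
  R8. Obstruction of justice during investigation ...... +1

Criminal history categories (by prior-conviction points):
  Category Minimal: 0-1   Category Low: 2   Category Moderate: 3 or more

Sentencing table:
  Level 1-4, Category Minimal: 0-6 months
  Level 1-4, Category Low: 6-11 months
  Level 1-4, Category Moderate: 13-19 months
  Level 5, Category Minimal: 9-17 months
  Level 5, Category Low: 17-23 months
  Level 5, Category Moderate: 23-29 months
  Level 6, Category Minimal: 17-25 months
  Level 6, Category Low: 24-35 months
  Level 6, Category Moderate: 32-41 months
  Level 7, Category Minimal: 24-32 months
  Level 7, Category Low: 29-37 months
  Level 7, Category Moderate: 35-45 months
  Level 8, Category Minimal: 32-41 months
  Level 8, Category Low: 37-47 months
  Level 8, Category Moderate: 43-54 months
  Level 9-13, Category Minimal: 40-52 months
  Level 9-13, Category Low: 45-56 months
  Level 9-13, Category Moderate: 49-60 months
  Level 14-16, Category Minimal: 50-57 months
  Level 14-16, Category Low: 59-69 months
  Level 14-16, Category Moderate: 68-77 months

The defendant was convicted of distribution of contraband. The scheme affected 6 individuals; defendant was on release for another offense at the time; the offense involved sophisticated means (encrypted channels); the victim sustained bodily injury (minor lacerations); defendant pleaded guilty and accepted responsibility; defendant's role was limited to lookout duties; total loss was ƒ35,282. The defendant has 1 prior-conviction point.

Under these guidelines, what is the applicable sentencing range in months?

50-57 months

Base offense level for distribution of contraband: 7.
R1 applies: 7 − 2 = 5.
R3 applies: 5 + 3 = 8.
R4 applies (level before this adjustment is 8 ≥ 5, so +4): 8 + 4 = 12.
R5 applies: 12 − 1 = 11.
R6 applies: 11 + 2 = 13.
R7 applies (level before this adjustment is 13 ≥ 10, so +4): 13 + 4 = 17.
Level 17 exceeds the maximum of 16; capped at 16.
Final offense level: 16.
Criminal history: 1 prior point → Category Minimal (0-1).
Level 16 falls in the 14-16 band.
Grid: Level 14-16 × Category Minimal = 50-57 months.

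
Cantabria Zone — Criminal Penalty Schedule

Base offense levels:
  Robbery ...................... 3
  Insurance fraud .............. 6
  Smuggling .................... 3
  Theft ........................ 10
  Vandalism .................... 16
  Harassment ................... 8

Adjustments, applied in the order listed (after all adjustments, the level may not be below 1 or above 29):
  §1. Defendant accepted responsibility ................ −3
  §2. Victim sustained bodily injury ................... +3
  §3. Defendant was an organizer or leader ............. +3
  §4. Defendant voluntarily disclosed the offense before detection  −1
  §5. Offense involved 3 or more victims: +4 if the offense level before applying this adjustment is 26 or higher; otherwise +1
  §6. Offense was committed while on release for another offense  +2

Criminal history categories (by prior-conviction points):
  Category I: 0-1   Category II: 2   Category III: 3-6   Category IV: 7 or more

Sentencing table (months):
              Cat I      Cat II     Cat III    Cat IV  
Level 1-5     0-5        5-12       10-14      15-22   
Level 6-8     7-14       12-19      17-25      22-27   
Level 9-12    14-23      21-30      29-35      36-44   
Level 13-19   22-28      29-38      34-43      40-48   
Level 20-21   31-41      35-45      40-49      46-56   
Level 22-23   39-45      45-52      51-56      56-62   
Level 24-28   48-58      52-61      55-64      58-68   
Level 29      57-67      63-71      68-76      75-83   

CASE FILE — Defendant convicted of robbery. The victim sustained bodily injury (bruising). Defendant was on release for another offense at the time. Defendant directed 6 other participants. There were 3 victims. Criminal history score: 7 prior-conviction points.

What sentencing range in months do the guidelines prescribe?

Base offense level for robbery: 3.
§2 applies: 3 + 3 = 6.
§3 applies: 6 + 3 = 9.
§5 applies (level before this adjustment is 9 < 26, so +1): 9 + 1 = 10.
§6 applies: 10 + 2 = 12.
Final offense level: 12.
Criminal history: 7 prior points → Category IV (7+).
Level 12 falls in the 9-12 band.
Grid: Level 9-12 × Category IV = 36-44 months.

36-44 months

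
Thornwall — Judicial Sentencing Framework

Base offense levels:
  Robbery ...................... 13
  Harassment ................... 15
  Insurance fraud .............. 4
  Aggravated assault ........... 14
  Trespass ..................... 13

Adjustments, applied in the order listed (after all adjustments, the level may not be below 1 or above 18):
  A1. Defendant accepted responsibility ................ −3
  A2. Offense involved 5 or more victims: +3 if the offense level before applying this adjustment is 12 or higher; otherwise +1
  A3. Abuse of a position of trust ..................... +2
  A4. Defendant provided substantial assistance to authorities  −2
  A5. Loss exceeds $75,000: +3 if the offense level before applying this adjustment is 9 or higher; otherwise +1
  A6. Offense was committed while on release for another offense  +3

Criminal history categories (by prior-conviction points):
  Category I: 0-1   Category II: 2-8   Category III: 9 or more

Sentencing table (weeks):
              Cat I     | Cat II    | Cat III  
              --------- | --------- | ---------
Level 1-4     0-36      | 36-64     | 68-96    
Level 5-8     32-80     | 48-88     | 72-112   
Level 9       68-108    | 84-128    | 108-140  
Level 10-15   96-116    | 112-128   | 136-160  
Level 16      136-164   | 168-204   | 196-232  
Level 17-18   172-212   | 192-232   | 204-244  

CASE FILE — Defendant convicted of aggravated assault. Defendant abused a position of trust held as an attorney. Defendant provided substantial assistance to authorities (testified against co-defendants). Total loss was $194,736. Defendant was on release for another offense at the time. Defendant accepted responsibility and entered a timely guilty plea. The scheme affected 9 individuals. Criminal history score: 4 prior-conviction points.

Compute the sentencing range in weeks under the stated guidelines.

Base offense level for aggravated assault: 14.
A1 applies: 14 − 3 = 11.
A2 applies (level before this adjustment is 11 < 12, so +1): 11 + 1 = 12.
A3 applies: 12 + 2 = 14.
A4 applies: 14 − 2 = 12.
A5 applies (level before this adjustment is 12 ≥ 9, so +3): 12 + 3 = 15.
A6 applies: 15 + 3 = 18.
Final offense level: 18.
Criminal history: 4 prior points → Category II (2-8).
Level 18 falls in the 17-18 band.
Grid: Level 17-18 × Category II = 192-232 weeks.

192-232 weeks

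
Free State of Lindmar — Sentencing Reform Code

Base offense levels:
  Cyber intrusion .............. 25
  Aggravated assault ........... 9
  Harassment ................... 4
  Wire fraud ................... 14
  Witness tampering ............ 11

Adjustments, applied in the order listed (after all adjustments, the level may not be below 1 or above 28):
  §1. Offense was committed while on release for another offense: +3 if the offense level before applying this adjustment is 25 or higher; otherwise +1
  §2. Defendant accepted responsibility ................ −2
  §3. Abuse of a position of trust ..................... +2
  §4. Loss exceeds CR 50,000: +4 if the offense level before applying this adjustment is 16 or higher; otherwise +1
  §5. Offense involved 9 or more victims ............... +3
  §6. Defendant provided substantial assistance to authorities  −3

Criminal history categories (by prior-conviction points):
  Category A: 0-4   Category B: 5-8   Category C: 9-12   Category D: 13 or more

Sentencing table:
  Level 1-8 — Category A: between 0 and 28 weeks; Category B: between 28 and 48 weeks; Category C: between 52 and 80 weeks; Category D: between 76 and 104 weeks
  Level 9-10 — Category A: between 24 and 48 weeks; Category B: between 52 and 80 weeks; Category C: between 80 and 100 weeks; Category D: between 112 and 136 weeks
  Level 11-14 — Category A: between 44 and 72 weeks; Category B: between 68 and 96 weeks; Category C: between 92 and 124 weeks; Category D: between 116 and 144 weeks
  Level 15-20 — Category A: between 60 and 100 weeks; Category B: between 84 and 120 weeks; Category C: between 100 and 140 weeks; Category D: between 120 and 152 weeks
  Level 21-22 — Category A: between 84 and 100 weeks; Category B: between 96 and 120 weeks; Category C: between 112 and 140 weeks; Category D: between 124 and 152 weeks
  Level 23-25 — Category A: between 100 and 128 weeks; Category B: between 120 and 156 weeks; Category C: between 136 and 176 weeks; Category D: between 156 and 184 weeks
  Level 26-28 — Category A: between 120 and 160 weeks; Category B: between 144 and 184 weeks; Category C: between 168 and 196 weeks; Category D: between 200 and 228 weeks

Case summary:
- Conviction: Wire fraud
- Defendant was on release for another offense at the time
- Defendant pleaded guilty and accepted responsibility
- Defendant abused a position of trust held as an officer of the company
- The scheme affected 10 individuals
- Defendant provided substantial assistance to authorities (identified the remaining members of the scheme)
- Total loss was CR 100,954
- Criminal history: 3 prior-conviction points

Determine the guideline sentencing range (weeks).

Base offense level for wire fraud: 14.
§1 applies (level before this adjustment is 14 < 25, so +1): 14 + 1 = 15.
§2 applies: 15 − 2 = 13.
§3 applies: 13 + 2 = 15.
§4 applies (level before this adjustment is 15 < 16, so +1): 15 + 1 = 16.
§5 applies: 16 + 3 = 19.
§6 applies: 19 − 3 = 16.
Final offense level: 16.
Criminal history: 3 prior points → Category A (0-4).
Level 16 falls in the 15-20 band.
Grid: Level 15-20 × Category A = 60-100 weeks.

60-100 weeks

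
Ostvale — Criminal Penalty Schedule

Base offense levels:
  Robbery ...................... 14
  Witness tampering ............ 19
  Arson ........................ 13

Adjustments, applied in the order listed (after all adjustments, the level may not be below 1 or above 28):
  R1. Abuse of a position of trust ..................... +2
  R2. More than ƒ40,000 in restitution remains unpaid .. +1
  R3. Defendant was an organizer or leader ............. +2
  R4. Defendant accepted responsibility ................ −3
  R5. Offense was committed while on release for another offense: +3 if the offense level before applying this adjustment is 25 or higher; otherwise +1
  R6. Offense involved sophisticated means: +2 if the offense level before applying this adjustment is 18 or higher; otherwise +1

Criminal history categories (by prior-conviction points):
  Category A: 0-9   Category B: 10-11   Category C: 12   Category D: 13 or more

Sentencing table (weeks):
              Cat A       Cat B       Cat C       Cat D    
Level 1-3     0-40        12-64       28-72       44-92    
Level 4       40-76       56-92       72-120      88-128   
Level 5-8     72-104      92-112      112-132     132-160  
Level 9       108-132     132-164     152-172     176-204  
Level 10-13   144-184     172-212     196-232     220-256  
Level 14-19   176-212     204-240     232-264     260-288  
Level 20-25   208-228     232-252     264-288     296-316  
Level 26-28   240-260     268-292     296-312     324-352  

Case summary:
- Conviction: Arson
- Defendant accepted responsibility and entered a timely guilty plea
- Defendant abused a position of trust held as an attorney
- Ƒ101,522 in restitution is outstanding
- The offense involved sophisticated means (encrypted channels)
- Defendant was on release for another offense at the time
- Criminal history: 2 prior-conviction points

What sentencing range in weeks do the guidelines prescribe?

176-212 weeks

Base offense level for arson: 13.
R1 applies: 13 + 2 = 15.
R2 applies: 15 + 1 = 16.
R4 applies: 16 − 3 = 13.
R5 applies (level before this adjustment is 13 < 25, so +1): 13 + 1 = 14.
R6 applies (level before this adjustment is 14 < 18, so +1): 14 + 1 = 15.
Final offense level: 15.
Criminal history: 2 prior points → Category A (0-9).
Level 15 falls in the 14-19 band.
Grid: Level 14-19 × Category A = 176-212 weeks.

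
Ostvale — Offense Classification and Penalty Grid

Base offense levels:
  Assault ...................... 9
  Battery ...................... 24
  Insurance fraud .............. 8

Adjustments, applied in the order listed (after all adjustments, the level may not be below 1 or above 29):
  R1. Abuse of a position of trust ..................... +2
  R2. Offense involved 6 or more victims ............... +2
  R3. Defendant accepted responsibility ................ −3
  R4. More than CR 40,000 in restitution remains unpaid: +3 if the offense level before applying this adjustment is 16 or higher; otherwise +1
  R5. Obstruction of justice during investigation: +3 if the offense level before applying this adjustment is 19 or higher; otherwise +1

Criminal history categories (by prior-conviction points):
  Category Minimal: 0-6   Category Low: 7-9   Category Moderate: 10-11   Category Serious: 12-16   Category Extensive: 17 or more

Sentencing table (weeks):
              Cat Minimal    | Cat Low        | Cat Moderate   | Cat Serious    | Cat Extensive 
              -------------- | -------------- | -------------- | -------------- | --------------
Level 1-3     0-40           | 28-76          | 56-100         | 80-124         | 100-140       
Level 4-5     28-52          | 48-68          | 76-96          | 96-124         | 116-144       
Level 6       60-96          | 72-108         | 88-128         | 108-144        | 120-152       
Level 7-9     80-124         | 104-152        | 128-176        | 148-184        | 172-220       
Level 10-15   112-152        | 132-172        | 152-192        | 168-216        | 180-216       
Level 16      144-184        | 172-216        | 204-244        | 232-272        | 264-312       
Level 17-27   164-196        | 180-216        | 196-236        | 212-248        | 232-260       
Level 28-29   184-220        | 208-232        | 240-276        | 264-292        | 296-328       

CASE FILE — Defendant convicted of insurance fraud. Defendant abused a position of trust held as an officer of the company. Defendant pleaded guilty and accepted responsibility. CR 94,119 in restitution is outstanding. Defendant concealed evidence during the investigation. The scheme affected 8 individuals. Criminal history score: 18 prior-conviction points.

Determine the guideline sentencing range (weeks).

Base offense level for insurance fraud: 8.
R1 applies: 8 + 2 = 10.
R2 applies: 10 + 2 = 12.
R3 applies: 12 − 3 = 9.
R4 applies (level before this adjustment is 9 < 16, so +1): 9 + 1 = 10.
R5 applies (level before this adjustment is 10 < 19, so +1): 10 + 1 = 11.
Final offense level: 11.
Criminal history: 18 prior points → Category Extensive (17+).
Level 11 falls in the 10-15 band.
Grid: Level 10-15 × Category Extensive = 180-216 weeks.

180-216 weeks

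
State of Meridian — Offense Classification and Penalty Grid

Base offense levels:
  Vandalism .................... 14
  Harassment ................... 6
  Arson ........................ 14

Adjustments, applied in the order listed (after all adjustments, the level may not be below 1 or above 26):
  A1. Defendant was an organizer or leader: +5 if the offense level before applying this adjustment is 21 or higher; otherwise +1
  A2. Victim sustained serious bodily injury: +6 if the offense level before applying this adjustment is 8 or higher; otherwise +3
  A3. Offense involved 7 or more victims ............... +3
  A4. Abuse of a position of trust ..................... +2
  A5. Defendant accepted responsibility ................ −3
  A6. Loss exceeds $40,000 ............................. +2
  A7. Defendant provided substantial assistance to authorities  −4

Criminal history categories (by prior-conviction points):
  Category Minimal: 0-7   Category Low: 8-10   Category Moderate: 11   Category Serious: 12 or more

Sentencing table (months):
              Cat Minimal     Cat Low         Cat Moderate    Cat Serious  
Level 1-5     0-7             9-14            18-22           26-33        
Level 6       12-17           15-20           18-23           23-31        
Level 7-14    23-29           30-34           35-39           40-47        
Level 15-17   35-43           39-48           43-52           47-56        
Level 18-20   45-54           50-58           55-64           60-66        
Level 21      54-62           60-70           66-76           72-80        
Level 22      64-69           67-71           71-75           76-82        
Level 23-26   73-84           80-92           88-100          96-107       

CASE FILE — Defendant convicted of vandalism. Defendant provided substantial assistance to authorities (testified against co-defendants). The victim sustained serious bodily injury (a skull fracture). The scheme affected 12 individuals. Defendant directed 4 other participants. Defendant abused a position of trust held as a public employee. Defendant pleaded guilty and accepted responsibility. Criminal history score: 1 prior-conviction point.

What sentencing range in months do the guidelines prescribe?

45-54 months

Base offense level for vandalism: 14.
A1 applies (level before this adjustment is 14 < 21, so +1): 14 + 1 = 15.
A2 applies (level before this adjustment is 15 ≥ 8, so +6): 15 + 6 = 21.
A3 applies: 21 + 3 = 24.
A4 applies: 24 + 2 = 26.
A5 applies: 26 − 3 = 23.
A6 does not apply.
A7 applies: 23 − 4 = 19.
Final offense level: 19.
Criminal history: 1 prior point → Category Minimal (0-7).
Level 19 falls in the 18-20 band.
Grid: Level 18-20 × Category Minimal = 45-54 months.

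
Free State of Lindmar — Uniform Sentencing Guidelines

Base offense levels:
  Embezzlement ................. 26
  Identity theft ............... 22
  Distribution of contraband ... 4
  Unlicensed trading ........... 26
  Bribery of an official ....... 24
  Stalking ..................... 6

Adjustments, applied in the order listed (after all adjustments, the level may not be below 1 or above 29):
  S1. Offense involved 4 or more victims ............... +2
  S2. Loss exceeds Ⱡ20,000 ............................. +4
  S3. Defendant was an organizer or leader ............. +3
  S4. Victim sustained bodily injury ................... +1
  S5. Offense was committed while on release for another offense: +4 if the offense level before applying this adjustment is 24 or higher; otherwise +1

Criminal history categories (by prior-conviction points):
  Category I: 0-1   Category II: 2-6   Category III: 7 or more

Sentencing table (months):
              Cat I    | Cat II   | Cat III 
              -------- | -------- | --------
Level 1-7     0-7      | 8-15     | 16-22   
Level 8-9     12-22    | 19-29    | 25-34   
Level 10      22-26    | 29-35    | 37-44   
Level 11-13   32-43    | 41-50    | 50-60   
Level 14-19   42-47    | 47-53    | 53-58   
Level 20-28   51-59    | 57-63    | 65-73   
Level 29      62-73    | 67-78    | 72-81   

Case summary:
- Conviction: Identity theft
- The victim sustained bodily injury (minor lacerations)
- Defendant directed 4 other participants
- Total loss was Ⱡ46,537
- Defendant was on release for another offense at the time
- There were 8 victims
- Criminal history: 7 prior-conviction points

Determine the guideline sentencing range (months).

Base offense level for identity theft: 22.
S1 applies: 22 + 2 = 24.
S2 applies: 24 + 4 = 28.
S3 applies: 28 + 3 = 31.
S4 applies: 31 + 1 = 32.
S5 applies (level before this adjustment is 32 ≥ 24, so +4): 32 + 4 = 36.
Level 36 exceeds the maximum of 29; capped at 29.
Final offense level: 29.
Criminal history: 7 prior points → Category III (7+).
Level 29 falls in the 29 band.
Grid: Level 29 × Category III = 72-81 months.

72-81 months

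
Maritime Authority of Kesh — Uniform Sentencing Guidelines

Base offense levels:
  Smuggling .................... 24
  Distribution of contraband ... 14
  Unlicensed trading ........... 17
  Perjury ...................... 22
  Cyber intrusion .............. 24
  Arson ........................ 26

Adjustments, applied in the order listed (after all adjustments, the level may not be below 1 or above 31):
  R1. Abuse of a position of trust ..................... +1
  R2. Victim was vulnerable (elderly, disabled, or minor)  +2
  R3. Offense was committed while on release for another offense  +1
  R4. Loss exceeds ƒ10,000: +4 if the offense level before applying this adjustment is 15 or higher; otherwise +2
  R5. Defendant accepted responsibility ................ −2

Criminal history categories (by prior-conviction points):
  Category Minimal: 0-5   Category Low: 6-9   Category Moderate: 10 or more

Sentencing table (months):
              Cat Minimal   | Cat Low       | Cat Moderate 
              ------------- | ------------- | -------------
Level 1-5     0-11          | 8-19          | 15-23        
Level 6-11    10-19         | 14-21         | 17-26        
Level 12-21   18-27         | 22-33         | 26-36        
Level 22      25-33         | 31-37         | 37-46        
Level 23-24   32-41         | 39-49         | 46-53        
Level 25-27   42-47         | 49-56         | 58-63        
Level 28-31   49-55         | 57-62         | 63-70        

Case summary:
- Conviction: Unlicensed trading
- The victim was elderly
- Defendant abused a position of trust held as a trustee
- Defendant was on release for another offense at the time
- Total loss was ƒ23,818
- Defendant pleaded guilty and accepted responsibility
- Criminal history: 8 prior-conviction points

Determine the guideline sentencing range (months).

39-49 months

Base offense level for unlicensed trading: 17.
R1 applies: 17 + 1 = 18.
R2 applies: 18 + 2 = 20.
R3 applies: 20 + 1 = 21.
R4 applies (level before this adjustment is 21 ≥ 15, so +4): 21 + 4 = 25.
R5 applies: 25 − 2 = 23.
Final offense level: 23.
Criminal history: 8 prior points → Category Low (6-9).
Level 23 falls in the 23-24 band.
Grid: Level 23-24 × Category Low = 39-49 months.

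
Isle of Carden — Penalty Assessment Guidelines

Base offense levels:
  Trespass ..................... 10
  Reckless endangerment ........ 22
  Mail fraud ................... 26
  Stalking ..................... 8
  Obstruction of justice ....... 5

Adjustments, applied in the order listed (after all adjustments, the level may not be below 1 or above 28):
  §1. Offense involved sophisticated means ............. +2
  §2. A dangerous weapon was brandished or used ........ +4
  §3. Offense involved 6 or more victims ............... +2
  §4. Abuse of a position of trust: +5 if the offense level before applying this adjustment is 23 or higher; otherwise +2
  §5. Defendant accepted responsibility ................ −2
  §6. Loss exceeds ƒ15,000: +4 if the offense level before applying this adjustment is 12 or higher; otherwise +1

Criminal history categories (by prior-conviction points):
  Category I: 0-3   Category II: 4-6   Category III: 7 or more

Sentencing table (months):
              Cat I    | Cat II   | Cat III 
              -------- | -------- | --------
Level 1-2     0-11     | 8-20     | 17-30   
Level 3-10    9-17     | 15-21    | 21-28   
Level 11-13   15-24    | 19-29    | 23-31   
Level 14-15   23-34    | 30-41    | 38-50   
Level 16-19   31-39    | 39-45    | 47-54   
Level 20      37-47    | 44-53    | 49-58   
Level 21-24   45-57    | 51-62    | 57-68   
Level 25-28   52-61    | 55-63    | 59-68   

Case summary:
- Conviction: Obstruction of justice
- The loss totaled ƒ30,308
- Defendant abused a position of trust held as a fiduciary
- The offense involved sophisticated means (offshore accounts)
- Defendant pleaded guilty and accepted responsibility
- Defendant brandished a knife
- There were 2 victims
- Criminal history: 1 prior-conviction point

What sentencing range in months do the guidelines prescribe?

15-24 months

Base offense level for obstruction of justice: 5.
§1 applies: 5 + 2 = 7.
§2 applies: 7 + 4 = 11.
§4 applies (level before this adjustment is 11 < 23, so +2): 11 + 2 = 13.
§5 applies: 13 − 2 = 11.
§6 applies (level before this adjustment is 11 < 12, so +1): 11 + 1 = 12.
Final offense level: 12.
Criminal history: 1 prior point → Category I (0-3).
Level 12 falls in the 11-13 band.
Grid: Level 11-13 × Category I = 15-24 months.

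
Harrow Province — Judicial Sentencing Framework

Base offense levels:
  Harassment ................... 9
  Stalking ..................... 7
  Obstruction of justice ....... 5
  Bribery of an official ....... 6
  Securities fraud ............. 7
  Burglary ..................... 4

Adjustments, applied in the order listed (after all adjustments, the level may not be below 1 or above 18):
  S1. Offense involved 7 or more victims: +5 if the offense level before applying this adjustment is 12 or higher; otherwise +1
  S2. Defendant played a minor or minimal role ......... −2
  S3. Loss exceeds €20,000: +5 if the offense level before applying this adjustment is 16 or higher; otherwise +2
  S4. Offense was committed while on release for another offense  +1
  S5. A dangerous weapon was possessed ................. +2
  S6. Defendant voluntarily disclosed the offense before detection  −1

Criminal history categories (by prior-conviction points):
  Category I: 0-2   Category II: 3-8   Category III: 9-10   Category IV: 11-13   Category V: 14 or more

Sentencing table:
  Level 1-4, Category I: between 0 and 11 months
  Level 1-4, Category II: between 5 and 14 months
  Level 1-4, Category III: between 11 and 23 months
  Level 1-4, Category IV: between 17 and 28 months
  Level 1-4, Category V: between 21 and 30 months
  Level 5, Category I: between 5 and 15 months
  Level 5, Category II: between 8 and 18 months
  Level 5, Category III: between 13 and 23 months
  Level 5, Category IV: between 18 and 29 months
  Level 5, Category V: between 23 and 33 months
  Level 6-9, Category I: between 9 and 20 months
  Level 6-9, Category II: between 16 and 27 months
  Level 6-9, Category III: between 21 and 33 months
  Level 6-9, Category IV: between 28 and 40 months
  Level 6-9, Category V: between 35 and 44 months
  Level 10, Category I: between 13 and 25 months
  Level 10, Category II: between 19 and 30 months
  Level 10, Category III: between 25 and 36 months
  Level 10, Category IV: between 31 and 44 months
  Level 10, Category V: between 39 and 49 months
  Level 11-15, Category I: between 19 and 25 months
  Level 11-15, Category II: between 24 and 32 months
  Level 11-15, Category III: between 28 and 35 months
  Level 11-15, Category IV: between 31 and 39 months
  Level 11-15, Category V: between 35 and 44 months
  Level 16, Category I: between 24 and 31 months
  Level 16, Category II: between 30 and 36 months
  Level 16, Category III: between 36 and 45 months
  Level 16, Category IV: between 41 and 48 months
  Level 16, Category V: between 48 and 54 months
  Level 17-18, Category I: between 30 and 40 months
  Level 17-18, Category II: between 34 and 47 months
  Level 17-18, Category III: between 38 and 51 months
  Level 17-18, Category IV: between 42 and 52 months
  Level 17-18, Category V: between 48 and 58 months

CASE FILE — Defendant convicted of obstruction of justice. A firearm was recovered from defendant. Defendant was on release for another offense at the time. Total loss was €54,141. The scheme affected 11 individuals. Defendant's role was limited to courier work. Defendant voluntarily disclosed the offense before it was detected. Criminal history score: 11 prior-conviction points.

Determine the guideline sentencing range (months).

28-40 months

Base offense level for obstruction of justice: 5.
S1 applies (level before this adjustment is 5 < 12, so +1): 5 + 1 = 6.
S2 applies: 6 − 2 = 4.
S3 applies (level before this adjustment is 4 < 16, so +2): 4 + 2 = 6.
S4 applies: 6 + 1 = 7.
S5 applies: 7 + 2 = 9.
S6 applies: 9 − 1 = 8.
Final offense level: 8.
Criminal history: 11 prior points → Category IV (11-13).
Level 8 falls in the 6-9 band.
Grid: Level 6-9 × Category IV = 28-40 months.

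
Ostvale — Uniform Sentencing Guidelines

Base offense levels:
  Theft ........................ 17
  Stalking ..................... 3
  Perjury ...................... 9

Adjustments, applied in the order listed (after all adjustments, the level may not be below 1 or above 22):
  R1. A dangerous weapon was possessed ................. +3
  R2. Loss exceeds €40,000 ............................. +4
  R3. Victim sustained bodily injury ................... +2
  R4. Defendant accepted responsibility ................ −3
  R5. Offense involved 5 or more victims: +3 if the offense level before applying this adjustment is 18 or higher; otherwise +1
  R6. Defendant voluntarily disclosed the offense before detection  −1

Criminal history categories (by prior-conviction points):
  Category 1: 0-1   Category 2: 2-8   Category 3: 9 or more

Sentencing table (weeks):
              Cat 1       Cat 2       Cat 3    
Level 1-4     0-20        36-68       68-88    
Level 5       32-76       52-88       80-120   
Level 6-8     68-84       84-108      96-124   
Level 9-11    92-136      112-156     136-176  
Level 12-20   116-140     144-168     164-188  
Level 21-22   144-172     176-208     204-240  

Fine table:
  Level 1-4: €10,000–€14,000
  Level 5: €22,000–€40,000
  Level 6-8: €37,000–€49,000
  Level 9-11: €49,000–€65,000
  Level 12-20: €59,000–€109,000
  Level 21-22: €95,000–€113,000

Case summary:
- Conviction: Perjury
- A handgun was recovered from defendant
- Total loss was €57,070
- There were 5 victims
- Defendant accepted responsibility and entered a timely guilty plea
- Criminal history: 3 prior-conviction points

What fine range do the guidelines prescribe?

€59,000–€109,000

Base offense level for perjury: 9.
R1 applies: 9 + 3 = 12.
R2 applies: 12 + 4 = 16.
R3 does not apply.
R4 applies: 16 − 3 = 13.
R5 applies (level before this adjustment is 13 < 18, so +1): 13 + 1 = 14.
R6 does not apply.
Final offense level: 14.
Level 14 falls in the 12-20 band.
Fine table: Level 12-20 → €59,000–€109,000.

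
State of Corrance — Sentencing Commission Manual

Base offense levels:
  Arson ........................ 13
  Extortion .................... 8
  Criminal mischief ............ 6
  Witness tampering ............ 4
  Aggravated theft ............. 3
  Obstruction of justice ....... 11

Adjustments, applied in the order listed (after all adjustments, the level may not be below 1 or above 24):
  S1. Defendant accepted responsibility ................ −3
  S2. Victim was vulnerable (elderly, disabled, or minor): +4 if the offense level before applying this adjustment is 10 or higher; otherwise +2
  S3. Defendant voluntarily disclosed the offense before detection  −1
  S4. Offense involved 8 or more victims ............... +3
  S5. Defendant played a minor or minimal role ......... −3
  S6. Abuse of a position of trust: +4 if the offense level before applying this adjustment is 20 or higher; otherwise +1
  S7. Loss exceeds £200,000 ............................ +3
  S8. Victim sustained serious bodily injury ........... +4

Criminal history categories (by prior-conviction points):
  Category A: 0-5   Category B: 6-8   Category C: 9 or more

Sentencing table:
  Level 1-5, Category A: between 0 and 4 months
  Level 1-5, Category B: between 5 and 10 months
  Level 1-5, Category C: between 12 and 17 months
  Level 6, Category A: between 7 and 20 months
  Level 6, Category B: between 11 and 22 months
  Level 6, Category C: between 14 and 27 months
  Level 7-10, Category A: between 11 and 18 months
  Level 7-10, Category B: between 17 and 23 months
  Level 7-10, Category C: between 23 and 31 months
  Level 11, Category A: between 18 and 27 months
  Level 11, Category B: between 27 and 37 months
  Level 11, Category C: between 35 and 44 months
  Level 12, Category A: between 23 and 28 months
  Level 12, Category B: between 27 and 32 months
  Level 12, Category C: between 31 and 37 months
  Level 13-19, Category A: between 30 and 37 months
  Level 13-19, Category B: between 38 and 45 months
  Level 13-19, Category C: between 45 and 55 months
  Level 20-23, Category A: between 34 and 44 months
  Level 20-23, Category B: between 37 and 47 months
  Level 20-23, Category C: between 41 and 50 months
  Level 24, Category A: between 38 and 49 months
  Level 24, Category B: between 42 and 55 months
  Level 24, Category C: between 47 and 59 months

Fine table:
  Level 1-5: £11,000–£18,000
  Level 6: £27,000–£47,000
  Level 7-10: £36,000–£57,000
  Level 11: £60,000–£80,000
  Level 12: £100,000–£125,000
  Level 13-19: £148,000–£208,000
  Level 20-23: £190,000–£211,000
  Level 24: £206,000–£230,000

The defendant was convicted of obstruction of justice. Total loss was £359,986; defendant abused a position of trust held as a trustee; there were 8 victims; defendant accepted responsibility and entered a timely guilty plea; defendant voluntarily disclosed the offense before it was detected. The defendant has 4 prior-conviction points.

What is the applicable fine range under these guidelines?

Base offense level for obstruction of justice: 11.
S1 applies: 11 − 3 = 8.
S2 does not apply.
S3 applies: 8 − 1 = 7.
S4 applies: 7 + 3 = 10.
S5 does not apply.
S6 applies (level before this adjustment is 10 < 20, so +1): 10 + 1 = 11.
S7 applies: 11 + 3 = 14.
S8 does not apply.
Final offense level: 14.
Level 14 falls in the 13-19 band.
Fine table: Level 13-19 → £148,000–£208,000.

£148,000–£208,000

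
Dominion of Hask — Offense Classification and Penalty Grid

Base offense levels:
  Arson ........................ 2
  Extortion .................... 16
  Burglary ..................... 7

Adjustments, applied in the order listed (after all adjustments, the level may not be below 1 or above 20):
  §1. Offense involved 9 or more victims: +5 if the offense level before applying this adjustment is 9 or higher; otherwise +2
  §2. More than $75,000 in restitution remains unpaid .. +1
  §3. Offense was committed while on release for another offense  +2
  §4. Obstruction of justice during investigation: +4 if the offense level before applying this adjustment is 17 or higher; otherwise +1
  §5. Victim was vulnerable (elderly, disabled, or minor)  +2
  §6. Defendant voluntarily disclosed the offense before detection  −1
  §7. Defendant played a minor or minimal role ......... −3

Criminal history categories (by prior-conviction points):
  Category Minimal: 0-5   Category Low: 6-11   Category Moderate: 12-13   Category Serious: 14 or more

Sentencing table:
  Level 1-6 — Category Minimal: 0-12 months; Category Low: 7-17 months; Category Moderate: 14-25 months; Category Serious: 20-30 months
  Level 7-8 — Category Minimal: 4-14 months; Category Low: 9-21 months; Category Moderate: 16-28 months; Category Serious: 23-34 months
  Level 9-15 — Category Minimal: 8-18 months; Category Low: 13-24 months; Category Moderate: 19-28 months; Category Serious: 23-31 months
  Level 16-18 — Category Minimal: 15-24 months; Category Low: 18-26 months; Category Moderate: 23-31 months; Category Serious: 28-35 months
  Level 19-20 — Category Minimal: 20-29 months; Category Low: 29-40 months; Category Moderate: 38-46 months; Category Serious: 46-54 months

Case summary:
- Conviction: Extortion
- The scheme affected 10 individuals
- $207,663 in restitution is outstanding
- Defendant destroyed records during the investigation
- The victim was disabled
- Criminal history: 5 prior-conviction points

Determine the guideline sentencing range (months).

20-29 months

Base offense level for extortion: 16.
§1 applies (level before this adjustment is 16 ≥ 9, so +5): 16 + 5 = 21.
§2 applies: 21 + 1 = 22.
§3 does not apply.
§4 applies (level before this adjustment is 22 ≥ 17, so +4): 22 + 4 = 26.
§5 applies: 26 + 2 = 28.
§6 does not apply.
Level 28 exceeds the maximum of 20; capped at 20.
Final offense level: 20.
Criminal history: 5 prior points → Category Minimal (0-5).
Level 20 falls in the 19-20 band.
Grid: Level 19-20 × Category Minimal = 20-29 months.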